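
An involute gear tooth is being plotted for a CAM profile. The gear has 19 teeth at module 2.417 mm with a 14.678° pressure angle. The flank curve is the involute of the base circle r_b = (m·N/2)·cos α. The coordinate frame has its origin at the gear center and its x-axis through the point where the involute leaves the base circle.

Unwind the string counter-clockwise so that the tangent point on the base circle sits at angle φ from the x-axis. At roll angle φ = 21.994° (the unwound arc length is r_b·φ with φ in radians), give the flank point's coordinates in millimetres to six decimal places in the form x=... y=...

x=23.788888 y=0.412668

pitch radius r_p = m·N/2 = 2.417·19/2 = 22.961500
base radius r_b = r_p·cos α = 22.961500·cos 14.678° = 22.212154
roll angle φ = 21.994° = 0.38386772 rad
x = r_b·(cos φ + φ·sin φ) = 22.212154·(0.92722308 + 0.38386772·0.37450950) = 23.788888
y = r_b·(sin φ − φ·cos φ) = 22.212154·(0.37450950 − 0.38386772·0.92722308) = 0.412668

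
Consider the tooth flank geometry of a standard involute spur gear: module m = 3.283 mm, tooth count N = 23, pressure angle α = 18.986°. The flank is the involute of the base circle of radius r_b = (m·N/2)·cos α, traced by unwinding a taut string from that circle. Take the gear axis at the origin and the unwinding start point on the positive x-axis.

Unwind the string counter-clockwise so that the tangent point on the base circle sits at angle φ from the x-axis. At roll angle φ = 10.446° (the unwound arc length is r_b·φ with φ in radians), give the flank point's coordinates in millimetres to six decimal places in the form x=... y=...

x=36.288997 y=0.071877

pitch radius r_p = m·N/2 = 3.283·23/2 = 37.754500
base radius r_b = r_p·cos α = 37.754500·cos 18.986° = 35.700583
roll angle φ = 10.446° = 0.18231709 rad
x = r_b·(cos φ + φ·sin φ) = 35.700583·(0.98342622 + 0.18231709·0.18130875) = 36.288997
y = r_b·(sin φ − φ·cos φ) = 35.700583·(0.18130875 − 0.18231709·0.98342622) = 0.071877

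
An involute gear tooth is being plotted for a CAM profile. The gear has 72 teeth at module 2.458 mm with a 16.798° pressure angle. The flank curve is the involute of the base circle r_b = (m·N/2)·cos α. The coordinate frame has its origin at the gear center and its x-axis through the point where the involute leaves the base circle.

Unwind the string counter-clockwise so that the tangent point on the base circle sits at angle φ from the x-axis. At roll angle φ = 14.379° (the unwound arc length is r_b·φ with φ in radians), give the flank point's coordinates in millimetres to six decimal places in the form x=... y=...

x=87.337969 y=0.443512

pitch radius r_p = m·N/2 = 2.458·72/2 = 88.488000
base radius r_b = r_p·cos α = 88.488000·cos 16.798° = 84.712180
roll angle φ = 14.379° = 0.25096089 rad
x = r_b·(cos φ + φ·sin φ) = 84.712180·(0.96867425 + 0.25096089·0.24833487) = 87.337969
y = r_b·(sin φ − φ·cos φ) = 84.712180·(0.24833487 − 0.25096089·0.96867425) = 0.443512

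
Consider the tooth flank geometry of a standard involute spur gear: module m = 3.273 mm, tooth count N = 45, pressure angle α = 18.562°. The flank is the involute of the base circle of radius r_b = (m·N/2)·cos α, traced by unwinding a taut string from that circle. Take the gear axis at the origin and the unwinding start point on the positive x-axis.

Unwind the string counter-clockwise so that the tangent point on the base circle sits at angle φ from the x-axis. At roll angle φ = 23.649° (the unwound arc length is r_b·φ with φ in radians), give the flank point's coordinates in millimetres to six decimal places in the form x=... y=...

pitch radius r_p = m·N/2 = 3.273·45/2 = 73.642500
base radius r_b = r_p·cos α = 73.642500·cos 18.562° = 69.811598
roll angle φ = 23.649° = 0.41275291 rad
x = r_b·(cos φ + φ·sin φ) = 69.811598·(0.91602001 + 0.41275291·0.40113257) = 75.507432
y = r_b·(sin φ − φ·cos φ) = 69.811598·(0.40113257 − 0.41275291·0.91602001) = 1.608644

x=75.507432 y=1.608644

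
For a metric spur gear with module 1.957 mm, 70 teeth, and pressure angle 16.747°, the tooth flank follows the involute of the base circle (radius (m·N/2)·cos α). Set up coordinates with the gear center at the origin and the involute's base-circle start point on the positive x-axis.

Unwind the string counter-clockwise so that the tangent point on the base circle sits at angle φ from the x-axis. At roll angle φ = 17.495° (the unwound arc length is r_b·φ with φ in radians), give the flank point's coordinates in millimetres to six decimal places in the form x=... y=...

x=68.576643 y=0.616645

pitch radius r_p = m·N/2 = 1.957·70/2 = 68.495000
base radius r_b = r_p·cos α = 68.495000·cos 16.747° = 65.589884
roll angle φ = 17.495° = 0.30534535 rad
x = r_b·(cos φ + φ·sin φ) = 65.589884·(0.95374319 + 0.30534535·0.30062257) = 68.576643
y = r_b·(sin φ − φ·cos φ) = 65.589884·(0.30062257 − 0.30534535·0.95374319) = 0.616645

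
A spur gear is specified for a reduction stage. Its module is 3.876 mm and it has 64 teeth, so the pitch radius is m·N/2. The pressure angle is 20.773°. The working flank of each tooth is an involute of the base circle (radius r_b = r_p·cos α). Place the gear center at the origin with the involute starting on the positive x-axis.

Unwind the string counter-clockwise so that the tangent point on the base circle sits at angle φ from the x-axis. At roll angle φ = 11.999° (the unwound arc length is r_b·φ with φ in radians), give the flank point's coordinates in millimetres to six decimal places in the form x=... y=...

x=118.484287 y=0.353494

pitch radius r_p = m·N/2 = 3.876·64/2 = 124.032000
base radius r_b = r_p·cos α = 124.032000·cos 20.773° = 115.969041
roll angle φ = 11.999° = 0.20942206 rad
x = r_b·(cos φ + φ·sin φ) = 115.969041·(0.97815123 + 0.20942206·0.20789462) = 118.484287
y = r_b·(sin φ − φ·cos φ) = 115.969041·(0.20789462 − 0.20942206·0.97815123) = 0.353494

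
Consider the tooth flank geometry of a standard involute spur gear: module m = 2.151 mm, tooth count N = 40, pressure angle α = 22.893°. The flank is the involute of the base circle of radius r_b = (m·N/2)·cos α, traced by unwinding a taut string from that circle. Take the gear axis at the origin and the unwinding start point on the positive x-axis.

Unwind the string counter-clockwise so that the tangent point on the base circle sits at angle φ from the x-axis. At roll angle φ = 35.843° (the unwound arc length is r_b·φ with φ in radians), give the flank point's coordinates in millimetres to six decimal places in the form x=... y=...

x=46.643913 y=3.109364

pitch radius r_p = m·N/2 = 2.151·40/2 = 43.020000
base radius r_b = r_p·cos α = 43.020000·cos 22.893° = 39.631441
roll angle φ = 35.843° = 0.62557836 rad
x = r_b·(cos φ + φ·sin φ) = 39.631441·(0.81062458 + 0.62557836·0.58556621) = 46.643913
y = r_b·(sin φ − φ·cos φ) = 39.631441·(0.58556621 − 0.62557836·0.81062458) = 3.109364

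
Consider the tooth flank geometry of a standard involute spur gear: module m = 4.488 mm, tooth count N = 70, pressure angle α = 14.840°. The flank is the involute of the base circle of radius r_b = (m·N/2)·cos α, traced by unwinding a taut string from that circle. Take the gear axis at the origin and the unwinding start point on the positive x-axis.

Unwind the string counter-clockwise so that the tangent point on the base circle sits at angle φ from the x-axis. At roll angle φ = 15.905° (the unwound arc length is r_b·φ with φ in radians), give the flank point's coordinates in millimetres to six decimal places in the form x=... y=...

x=157.578669 y=1.074359

pitch radius r_p = m·N/2 = 4.488·70/2 = 157.080000
base radius r_b = r_p·cos α = 157.080000·cos 14.840° = 151.840568
roll angle φ = 15.905° = 0.27759462 rad
x = r_b·(cos φ + φ·sin φ) = 151.840568·(0.96171740 + 0.27759462·0.27404315) = 157.578669
y = r_b·(sin φ − φ·cos φ) = 151.840568·(0.27404315 − 0.27759462·0.96171740) = 1.074359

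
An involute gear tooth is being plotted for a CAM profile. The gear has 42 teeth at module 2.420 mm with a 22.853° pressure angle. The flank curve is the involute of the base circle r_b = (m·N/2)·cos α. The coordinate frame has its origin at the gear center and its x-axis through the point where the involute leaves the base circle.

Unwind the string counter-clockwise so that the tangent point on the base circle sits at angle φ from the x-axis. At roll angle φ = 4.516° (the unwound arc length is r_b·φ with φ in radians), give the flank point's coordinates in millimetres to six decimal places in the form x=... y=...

pitch radius r_p = m·N/2 = 2.420·42/2 = 50.820000
base radius r_b = r_p·cos α = 50.820000·cos 22.853° = 46.830848
roll angle φ = 4.516° = 0.07881907 rad
x = r_b·(cos φ + φ·sin φ) = 46.830848·(0.99689538 + 0.07881907·0.07873748) = 46.976090
y = r_b·(sin φ − φ·cos φ) = 46.830848·(0.07873748 − 0.07881907·0.99689538) = 0.007639

x=46.976090 y=0.007639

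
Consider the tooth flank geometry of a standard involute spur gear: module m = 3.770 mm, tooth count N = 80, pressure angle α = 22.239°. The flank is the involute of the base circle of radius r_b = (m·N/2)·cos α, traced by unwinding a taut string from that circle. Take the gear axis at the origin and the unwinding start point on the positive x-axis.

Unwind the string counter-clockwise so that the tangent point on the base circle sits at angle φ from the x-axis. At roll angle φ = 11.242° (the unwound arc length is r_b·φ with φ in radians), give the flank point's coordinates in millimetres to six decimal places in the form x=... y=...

pitch radius r_p = m·N/2 = 3.770·80/2 = 150.800000
base radius r_b = r_p·cos α = 150.800000·cos 22.239° = 139.582468
roll angle φ = 11.242° = 0.19620991 rad
x = r_b·(cos φ + φ·sin φ) = 139.582468·(0.98081251 + 0.19620991·0.19495338) = 142.243509
y = r_b·(sin φ − φ·cos φ) = 139.582468·(0.19495338 − 0.19620991·0.98081251) = 0.350106

x=142.243509 y=0.350106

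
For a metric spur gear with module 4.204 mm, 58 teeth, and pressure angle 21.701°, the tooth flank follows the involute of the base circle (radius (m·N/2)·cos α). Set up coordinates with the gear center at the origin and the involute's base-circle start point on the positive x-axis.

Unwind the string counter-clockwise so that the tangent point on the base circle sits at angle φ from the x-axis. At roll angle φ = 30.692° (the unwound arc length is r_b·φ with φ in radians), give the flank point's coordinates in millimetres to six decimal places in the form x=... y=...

x=128.380046 y=5.639080

pitch radius r_p = m·N/2 = 4.204·58/2 = 121.916000
base radius r_b = r_p·cos α = 121.916000·cos 21.701° = 113.275340
roll angle φ = 30.692° = 0.53567645 rad
x = r_b·(cos φ + φ·sin φ) = 113.275340·(0.85992355 + 0.53567645·0.51042285) = 128.380046
y = r_b·(sin φ − φ·cos φ) = 113.275340·(0.51042285 − 0.53567645·0.85992355) = 5.639080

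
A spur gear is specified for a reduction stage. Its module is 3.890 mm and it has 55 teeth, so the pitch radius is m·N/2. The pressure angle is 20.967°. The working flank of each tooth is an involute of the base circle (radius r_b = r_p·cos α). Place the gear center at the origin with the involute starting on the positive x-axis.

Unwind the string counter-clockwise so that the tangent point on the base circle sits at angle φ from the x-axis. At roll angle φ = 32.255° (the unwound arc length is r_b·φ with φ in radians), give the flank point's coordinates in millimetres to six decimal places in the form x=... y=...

pitch radius r_p = m·N/2 = 3.890·55/2 = 106.975000
base radius r_b = r_p·cos α = 106.975000·cos 20.967° = 99.891830
roll angle φ = 32.255° = 0.56295595 rad
x = r_b·(cos φ + φ·sin φ) = 99.891830·(0.84568125 + 0.56295595·0.53368832) = 114.488450
y = r_b·(sin φ − φ·cos φ) = 99.891830·(0.53368832 − 0.56295595·0.84568125) = 5.754471

x=114.488450 y=5.754471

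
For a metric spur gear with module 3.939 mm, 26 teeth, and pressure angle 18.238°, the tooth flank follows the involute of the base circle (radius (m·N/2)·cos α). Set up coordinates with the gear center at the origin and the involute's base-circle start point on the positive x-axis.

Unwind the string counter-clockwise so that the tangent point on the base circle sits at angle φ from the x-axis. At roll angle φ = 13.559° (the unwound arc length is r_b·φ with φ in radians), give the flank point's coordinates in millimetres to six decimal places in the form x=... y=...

pitch radius r_p = m·N/2 = 3.939·26/2 = 51.207000
base radius r_b = r_p·cos α = 51.207000·cos 18.238° = 48.634601
roll angle φ = 13.559° = 0.23664919 rad
x = r_b·(cos φ + φ·sin φ) = 48.634601·(0.97212902 + 0.23664919·0.23444653) = 49.977431
y = r_b·(sin φ − φ·cos φ) = 48.634601·(0.23444653 − 0.23664919·0.97212902) = 0.213651

x=49.977431 y=0.213651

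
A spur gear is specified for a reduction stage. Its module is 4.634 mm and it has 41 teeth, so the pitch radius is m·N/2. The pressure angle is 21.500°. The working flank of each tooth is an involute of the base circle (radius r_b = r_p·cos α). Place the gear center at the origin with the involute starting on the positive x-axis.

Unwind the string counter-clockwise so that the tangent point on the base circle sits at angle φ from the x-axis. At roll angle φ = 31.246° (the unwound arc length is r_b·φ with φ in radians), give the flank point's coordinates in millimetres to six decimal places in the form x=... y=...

pitch radius r_p = m·N/2 = 4.634·41/2 = 94.997000
base radius r_b = r_p·cos α = 94.997000·cos 21.500° = 88.386878
roll angle φ = 31.246° = 0.54534558 rad
x = r_b·(cos φ + φ·sin φ) = 88.386878·(0.85494809 + 0.54534558·0.51871357) = 100.568909
y = r_b·(sin φ − φ·cos φ) = 88.386878·(0.51871357 − 0.54534558·0.85494809) = 4.637785

x=100.568909 y=4.637785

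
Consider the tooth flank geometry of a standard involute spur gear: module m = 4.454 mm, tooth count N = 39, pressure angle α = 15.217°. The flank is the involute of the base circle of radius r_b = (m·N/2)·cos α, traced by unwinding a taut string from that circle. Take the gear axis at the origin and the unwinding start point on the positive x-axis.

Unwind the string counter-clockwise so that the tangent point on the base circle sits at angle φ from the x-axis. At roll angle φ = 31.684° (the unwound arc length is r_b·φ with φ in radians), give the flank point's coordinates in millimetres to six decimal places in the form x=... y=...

x=95.658834 y=4.581168

pitch radius r_p = m·N/2 = 4.454·39/2 = 86.853000
base radius r_b = r_p·cos α = 86.853000·cos 15.217° = 83.807817
roll angle φ = 31.684° = 0.55299012 rad
x = r_b·(cos φ + φ·sin φ) = 83.807817·(0.85095782 + 0.55299012·0.52523404) = 95.658834
y = r_b·(sin φ − φ·cos φ) = 83.807817·(0.52523404 − 0.55299012·0.85095782) = 4.581168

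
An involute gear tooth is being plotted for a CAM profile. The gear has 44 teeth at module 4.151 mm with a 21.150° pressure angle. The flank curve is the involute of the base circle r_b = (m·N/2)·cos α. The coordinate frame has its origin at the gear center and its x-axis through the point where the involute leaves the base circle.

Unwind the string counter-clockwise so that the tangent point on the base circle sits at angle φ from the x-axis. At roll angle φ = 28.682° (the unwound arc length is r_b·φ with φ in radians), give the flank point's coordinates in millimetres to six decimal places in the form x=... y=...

x=95.182817 y=3.473007

pitch radius r_p = m·N/2 = 4.151·44/2 = 91.322000
base radius r_b = r_p·cos α = 91.322000·cos 21.150° = 85.170461
roll angle φ = 28.682° = 0.50059534 rad
x = r_b·(cos φ + φ·sin φ) = 85.170461·(0.87729699 + 0.50059534·0.47994791) = 95.182817
y = r_b·(sin φ − φ·cos φ) = 85.170461·(0.47994791 − 0.50059534·0.87729699) = 3.473007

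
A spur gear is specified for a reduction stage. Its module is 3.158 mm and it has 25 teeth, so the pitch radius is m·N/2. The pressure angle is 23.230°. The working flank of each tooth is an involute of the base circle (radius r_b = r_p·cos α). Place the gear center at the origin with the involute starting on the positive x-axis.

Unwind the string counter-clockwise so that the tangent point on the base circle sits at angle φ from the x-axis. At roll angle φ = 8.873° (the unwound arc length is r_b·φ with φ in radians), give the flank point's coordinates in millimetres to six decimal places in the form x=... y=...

pitch radius r_p = m·N/2 = 3.158·25/2 = 39.475000
base radius r_b = r_p·cos α = 39.475000·cos 23.230° = 36.274720
roll angle φ = 8.873° = 0.15486306 rad
x = r_b·(cos φ + φ·sin φ) = 36.274720·(0.98803266 + 0.15486306·0.15424480) = 36.707096
y = r_b·(sin φ − φ·cos φ) = 36.274720·(0.15424480 − 0.15486306·0.98803266) = 0.044801

x=36.707096 y=0.044801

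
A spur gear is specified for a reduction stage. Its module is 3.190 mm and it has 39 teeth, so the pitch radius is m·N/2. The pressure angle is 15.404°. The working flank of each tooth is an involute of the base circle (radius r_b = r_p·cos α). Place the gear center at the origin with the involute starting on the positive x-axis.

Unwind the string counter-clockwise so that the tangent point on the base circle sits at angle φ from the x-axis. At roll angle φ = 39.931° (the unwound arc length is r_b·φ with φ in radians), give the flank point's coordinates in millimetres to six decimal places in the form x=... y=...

x=72.813125 y=6.443708

pitch radius r_p = m·N/2 = 3.190·39/2 = 62.205000
base radius r_b = r_p·cos α = 62.205000·cos 15.404° = 59.970401
roll angle φ = 39.931° = 0.69692742 rad
x = r_b·(cos φ + φ·sin φ) = 59.970401·(0.76681798 + 0.69692742·0.64186461) = 72.813125
y = r_b·(sin φ − φ·cos φ) = 59.970401·(0.64186461 − 0.69692742·0.76681798) = 6.443708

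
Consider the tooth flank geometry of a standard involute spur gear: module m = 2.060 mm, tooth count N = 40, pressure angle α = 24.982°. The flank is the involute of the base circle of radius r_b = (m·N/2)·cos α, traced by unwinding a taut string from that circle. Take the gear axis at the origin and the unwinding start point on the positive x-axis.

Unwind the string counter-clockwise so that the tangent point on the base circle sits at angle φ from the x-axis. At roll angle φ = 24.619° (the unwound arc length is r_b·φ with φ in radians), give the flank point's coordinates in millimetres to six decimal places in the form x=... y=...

pitch radius r_p = m·N/2 = 2.060·40/2 = 41.200000
base radius r_b = r_p·cos α = 41.200000·cos 24.982° = 37.345349
roll angle φ = 24.619° = 0.42968261 rad
x = r_b·(cos φ + φ·sin φ) = 37.345349·(0.90909802 + 0.42968261·0.41658228) = 40.635332
y = r_b·(sin φ − φ·cos φ) = 37.345349·(0.41658228 − 0.42968261·0.90909802) = 0.969436

x=40.635332 y=0.969436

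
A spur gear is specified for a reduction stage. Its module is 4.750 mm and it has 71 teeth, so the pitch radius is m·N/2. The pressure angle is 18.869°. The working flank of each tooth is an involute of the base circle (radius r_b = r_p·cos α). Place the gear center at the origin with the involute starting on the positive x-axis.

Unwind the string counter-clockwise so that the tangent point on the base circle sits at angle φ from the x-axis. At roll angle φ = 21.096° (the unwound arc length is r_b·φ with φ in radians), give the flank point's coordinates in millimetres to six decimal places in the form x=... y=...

pitch radius r_p = m·N/2 = 4.750·71/2 = 168.625000
base radius r_b = r_p·cos α = 168.625000·cos 18.869° = 159.563173
roll angle φ = 21.096° = 0.36819466 rad
x = r_b·(cos φ + φ·sin φ) = 159.563173·(0.93297867 + 0.36819466·0.35993167) = 170.015133
y = r_b·(sin φ − φ·cos φ) = 159.563173·(0.35993167 − 0.36819466·0.93297867) = 2.619056

x=170.015133 y=2.619056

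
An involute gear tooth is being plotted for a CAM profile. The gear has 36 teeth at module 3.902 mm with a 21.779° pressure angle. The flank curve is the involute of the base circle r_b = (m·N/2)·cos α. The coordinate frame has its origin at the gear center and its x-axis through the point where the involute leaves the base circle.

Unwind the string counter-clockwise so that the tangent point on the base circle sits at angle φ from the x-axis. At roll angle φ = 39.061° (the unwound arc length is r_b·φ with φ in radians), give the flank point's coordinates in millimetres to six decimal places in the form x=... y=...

pitch radius r_p = m·N/2 = 3.902·36/2 = 70.236000
base radius r_b = r_p·cos α = 70.236000·cos 21.779° = 65.222686
roll angle φ = 39.061° = 0.68174306 rad
x = r_b·(cos φ + φ·sin φ) = 65.222686·(0.77647551 + 0.68174306·0.63014742) = 78.663396
y = r_b·(sin φ − φ·cos φ) = 65.222686·(0.63014742 − 0.68174306·0.77647551) = 6.573836

x=78.663396 y=6.573836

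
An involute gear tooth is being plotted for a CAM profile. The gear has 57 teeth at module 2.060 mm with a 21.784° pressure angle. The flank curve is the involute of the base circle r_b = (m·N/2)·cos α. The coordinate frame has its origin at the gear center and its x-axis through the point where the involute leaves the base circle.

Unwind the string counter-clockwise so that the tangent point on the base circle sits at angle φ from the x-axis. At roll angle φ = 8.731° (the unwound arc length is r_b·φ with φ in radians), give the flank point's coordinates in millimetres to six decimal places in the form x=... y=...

pitch radius r_p = m·N/2 = 2.060·57/2 = 58.710000
base radius r_b = r_p·cos α = 58.710000·cos 21.784° = 54.517489
roll angle φ = 8.731° = 0.15238470 rad
x = r_b·(cos φ + φ·sin φ) = 54.517489·(0.98841190 + 0.15238470·0.15179562) = 55.146797
y = r_b·(sin φ − φ·cos φ) = 54.517489·(0.15179562 − 0.15238470·0.98841190) = 0.064155

x=55.146797 y=0.064155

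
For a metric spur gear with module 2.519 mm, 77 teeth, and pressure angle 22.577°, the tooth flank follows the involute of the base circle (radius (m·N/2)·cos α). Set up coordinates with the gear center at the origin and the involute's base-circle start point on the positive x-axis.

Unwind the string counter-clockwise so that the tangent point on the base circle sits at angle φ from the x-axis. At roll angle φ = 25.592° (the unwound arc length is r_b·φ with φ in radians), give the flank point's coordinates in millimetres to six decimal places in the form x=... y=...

x=98.041584 y=2.607331

pitch radius r_p = m·N/2 = 2.519·77/2 = 96.981500
base radius r_b = r_p·cos α = 96.981500·cos 22.577° = 89.549265
roll angle φ = 25.592° = 0.44666466 rad
x = r_b·(cos φ + φ·sin φ) = 89.549265·(0.90189285 + 0.44666466·0.43195983) = 98.041584
y = r_b·(sin φ − φ·cos φ) = 89.549265·(0.43195983 − 0.44666466·0.90189285) = 2.607331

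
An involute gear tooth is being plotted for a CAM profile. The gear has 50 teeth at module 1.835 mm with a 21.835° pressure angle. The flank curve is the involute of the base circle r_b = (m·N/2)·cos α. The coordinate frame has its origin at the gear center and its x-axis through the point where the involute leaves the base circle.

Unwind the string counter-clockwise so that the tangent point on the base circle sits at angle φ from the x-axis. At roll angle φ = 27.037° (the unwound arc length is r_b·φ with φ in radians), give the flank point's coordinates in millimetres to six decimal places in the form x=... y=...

x=47.064368 y=1.458579

pitch radius r_p = m·N/2 = 1.835·50/2 = 45.875000
base radius r_b = r_p·cos α = 45.875000·cos 21.835° = 42.583872
roll angle φ = 27.037° = 0.47188467 rad
x = r_b·(cos φ + φ·sin φ) = 42.583872·(0.89071316 + 0.47188467·0.45456579) = 47.064368
y = r_b·(sin φ − φ·cos φ) = 42.583872·(0.45456579 − 0.47188467·0.89071316) = 1.458579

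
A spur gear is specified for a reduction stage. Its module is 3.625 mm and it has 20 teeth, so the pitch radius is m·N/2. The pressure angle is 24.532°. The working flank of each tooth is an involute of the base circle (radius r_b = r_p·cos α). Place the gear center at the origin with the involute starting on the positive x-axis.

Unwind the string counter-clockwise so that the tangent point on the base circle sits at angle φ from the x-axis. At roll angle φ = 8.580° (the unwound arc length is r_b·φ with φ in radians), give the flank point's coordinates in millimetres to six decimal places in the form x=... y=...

x=33.345384 y=0.036831

pitch radius r_p = m·N/2 = 3.625·20/2 = 36.250000
base radius r_b = r_p·cos α = 36.250000·cos 24.532° = 32.977695
roll angle φ = 8.580° = 0.14974925 rad
x = r_b·(cos φ + φ·sin φ) = 32.977695·(0.98880852 + 0.14974925·0.14919019) = 33.345384
y = r_b·(sin φ − φ·cos φ) = 32.977695·(0.14919019 − 0.14974925·0.98880852) = 0.036831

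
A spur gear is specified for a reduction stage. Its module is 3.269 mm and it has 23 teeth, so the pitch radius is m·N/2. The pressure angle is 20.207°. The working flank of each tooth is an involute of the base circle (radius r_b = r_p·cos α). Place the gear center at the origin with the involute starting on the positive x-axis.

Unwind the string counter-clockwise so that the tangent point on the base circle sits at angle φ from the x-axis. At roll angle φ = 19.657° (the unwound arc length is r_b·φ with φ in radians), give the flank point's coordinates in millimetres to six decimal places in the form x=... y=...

x=37.295222 y=0.469317

pitch radius r_p = m·N/2 = 3.269·23/2 = 37.593500
base radius r_b = r_p·cos α = 37.593500·cos 20.207° = 35.279651
roll angle φ = 19.657° = 0.34307937 rad
x = r_b·(cos φ + φ·sin φ) = 35.279651·(0.94172327 + 0.34307937·0.33638860) = 37.295222
y = r_b·(sin φ − φ·cos φ) = 35.279651·(0.33638860 − 0.34307937·0.94172327) = 0.469317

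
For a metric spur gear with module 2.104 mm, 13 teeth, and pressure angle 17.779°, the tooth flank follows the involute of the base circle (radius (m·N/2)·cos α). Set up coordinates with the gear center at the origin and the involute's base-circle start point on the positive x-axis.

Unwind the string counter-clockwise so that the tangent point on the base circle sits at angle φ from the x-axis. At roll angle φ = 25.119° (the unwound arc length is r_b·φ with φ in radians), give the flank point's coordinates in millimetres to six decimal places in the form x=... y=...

x=14.214870 y=0.358801

pitch radius r_p = m·N/2 = 2.104·13/2 = 13.676000
base radius r_b = r_p·cos α = 13.676000·cos 17.779° = 13.022853
roll angle φ = 25.119° = 0.43840925 rad
x = r_b·(cos φ + φ·sin φ) = 13.022853·(0.90542808 + 0.43840925·0.42449970) = 14.214870
y = r_b·(sin φ − φ·cos φ) = 13.022853·(0.42449970 − 0.43840925·0.90542808) = 0.358801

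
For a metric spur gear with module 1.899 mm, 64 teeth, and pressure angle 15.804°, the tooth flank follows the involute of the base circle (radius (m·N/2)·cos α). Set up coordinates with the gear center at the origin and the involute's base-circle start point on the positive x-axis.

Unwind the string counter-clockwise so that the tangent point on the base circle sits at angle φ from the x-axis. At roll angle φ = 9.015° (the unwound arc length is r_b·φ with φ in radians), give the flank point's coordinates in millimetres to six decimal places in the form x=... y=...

pitch radius r_p = m·N/2 = 1.899·64/2 = 60.768000
base radius r_b = r_p·cos α = 60.768000·cos 15.804° = 58.470908
roll angle φ = 9.015° = 0.15734143 rad
x = r_b·(cos φ + φ·sin φ) = 58.470908·(0.98764735 + 0.15734143·0.15669304) = 59.190197
y = r_b·(sin φ − φ·cos φ) = 58.470908·(0.15669304 − 0.15734143·0.98764735) = 0.075731

x=59.190197 y=0.075731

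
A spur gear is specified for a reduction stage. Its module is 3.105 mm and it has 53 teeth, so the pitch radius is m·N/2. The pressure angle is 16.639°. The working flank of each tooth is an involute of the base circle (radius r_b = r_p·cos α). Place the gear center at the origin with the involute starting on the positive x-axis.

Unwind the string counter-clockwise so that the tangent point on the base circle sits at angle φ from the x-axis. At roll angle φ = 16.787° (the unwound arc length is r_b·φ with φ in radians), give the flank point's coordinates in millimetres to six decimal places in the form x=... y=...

pitch radius r_p = m·N/2 = 3.105·53/2 = 82.282500
base radius r_b = r_p·cos α = 82.282500·cos 16.639° = 78.837158
roll angle φ = 16.787° = 0.29298842 rad
x = r_b·(cos φ + φ·sin φ) = 78.837158·(0.95738505 + 0.29298842·0.28881458) = 82.148664
y = r_b·(sin φ − φ·cos φ) = 78.837158·(0.28881458 − 0.29298842·0.95738505) = 0.655282

x=82.148664 y=0.655282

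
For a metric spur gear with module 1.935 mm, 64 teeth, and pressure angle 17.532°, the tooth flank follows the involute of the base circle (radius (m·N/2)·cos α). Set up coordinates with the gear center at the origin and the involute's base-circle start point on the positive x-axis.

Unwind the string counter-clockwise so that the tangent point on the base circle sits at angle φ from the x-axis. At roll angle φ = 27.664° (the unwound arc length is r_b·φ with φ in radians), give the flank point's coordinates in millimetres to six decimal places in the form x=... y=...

x=65.530030 y=2.164070

pitch radius r_p = m·N/2 = 1.935·64/2 = 61.920000
base radius r_b = r_p·cos α = 61.920000·cos 17.532° = 59.043745
roll angle φ = 27.664° = 0.48282788 rad
x = r_b·(cos φ + φ·sin φ) = 59.043745·(0.88568552 + 0.48282788·0.46428564) = 65.530030
y = r_b·(sin φ − φ·cos φ) = 59.043745·(0.46428564 − 0.48282788·0.88568552) = 2.164070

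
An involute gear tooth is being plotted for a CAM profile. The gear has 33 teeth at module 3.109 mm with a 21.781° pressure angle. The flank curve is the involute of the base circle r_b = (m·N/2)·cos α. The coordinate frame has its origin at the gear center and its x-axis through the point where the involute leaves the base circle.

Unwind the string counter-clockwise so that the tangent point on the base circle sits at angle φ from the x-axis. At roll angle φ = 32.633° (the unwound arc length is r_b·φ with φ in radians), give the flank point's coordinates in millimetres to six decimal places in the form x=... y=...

x=54.747237 y=2.839653

pitch radius r_p = m·N/2 = 3.109·33/2 = 51.298500
base radius r_b = r_p·cos α = 51.298500·cos 21.781° = 47.636245
roll angle φ = 32.633° = 0.56955329 rad
x = r_b·(cos φ + φ·sin φ) = 47.636245·(0.84214195 + 0.56955329·0.53925591) = 54.747237
y = r_b·(sin φ − φ·cos φ) = 47.636245·(0.53925591 − 0.56955329·0.84214195) = 2.839653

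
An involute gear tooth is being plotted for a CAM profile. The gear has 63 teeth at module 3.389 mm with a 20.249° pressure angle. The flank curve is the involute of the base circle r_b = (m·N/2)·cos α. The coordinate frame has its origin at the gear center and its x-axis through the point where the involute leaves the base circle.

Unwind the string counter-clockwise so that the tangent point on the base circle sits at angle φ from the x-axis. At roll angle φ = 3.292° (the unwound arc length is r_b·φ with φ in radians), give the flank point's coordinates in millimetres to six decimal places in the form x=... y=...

pitch radius r_p = m·N/2 = 3.389·63/2 = 106.753500
base radius r_b = r_p·cos α = 106.753500·cos 20.249° = 100.155854
roll angle φ = 3.292° = 0.05745624 rad
x = r_b·(cos φ + φ·sin φ) = 100.155854·(0.99834984 + 0.05745624·0.05742463) = 100.321035
y = r_b·(sin φ − φ·cos φ) = 100.155854·(0.05742463 − 0.05745624·0.99834984) = 0.006330

x=100.321035 y=0.006330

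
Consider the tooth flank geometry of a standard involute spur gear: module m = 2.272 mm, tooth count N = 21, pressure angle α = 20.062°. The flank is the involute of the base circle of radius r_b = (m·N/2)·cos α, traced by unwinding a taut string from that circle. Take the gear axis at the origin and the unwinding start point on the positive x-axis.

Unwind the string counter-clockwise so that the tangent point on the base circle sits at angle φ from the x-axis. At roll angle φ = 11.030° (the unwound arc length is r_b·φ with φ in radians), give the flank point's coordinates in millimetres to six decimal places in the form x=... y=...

x=22.819855 y=0.053093

pitch radius r_p = m·N/2 = 2.272·21/2 = 23.856000
base radius r_b = r_p·cos α = 23.856000·cos 20.062° = 22.408465
roll angle φ = 11.030° = 0.19250982 rad
x = r_b·(cos φ + φ·sin φ) = 22.408465·(0.98152714 + 0.19250982·0.19132295) = 22.819855
y = r_b·(sin φ − φ·cos φ) = 22.408465·(0.19132295 − 0.19250982·0.98152714) = 0.053093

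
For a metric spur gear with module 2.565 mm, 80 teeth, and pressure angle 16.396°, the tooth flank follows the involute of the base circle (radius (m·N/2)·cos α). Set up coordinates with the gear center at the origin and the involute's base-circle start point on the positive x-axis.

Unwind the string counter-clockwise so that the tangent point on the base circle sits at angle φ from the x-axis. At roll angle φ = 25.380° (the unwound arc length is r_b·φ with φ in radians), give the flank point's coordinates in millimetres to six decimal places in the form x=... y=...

pitch radius r_p = m·N/2 = 2.565·80/2 = 102.600000
base radius r_b = r_p·cos α = 102.600000·cos 16.396° = 98.427636
roll angle φ = 25.380° = 0.44296456 rad
x = r_b·(cos φ + φ·sin φ) = 98.427636·(0.90348496 + 0.44296456·0.42861978) = 107.615692
y = r_b·(sin φ − φ·cos φ) = 98.427636·(0.42861978 − 0.44296456·0.90348496) = 2.796128

x=107.615692 y=2.796128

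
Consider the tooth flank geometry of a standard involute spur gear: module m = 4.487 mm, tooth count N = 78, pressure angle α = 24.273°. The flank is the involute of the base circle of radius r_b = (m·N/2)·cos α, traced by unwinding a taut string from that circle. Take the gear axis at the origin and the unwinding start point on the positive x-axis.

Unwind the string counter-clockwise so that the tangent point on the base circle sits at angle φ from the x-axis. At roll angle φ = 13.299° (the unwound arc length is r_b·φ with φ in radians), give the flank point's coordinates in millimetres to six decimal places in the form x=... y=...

x=163.762613 y=0.661378

pitch radius r_p = m·N/2 = 4.487·78/2 = 174.993000
base radius r_b = r_p·cos α = 174.993000·cos 24.273° = 159.523111
roll angle φ = 13.299° = 0.23211134 rad
x = r_b·(cos φ + φ·sin φ) = 159.523111·(0.97318289 + 0.23211134·0.23003275) = 163.762613
y = r_b·(sin φ − φ·cos φ) = 159.523111·(0.23003275 − 0.23211134·0.97318289) = 0.661378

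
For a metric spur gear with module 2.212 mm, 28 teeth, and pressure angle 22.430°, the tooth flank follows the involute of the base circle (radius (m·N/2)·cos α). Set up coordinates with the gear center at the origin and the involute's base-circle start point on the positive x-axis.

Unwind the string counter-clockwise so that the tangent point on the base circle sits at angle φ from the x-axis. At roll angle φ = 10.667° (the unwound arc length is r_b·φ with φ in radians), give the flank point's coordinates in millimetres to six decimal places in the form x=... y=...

pitch radius r_p = m·N/2 = 2.212·28/2 = 30.968000
base radius r_b = r_p·cos α = 30.968000·cos 22.430° = 28.625159
roll angle φ = 10.667° = 0.18617427 rad
x = r_b·(cos φ + φ·sin φ) = 28.625159·(0.98271957 + 0.18617427·0.18510064) = 29.116955
y = r_b·(sin φ − φ·cos φ) = 28.625159·(0.18510064 − 0.18617427·0.98271957) = 0.061359

x=29.116955 y=0.061359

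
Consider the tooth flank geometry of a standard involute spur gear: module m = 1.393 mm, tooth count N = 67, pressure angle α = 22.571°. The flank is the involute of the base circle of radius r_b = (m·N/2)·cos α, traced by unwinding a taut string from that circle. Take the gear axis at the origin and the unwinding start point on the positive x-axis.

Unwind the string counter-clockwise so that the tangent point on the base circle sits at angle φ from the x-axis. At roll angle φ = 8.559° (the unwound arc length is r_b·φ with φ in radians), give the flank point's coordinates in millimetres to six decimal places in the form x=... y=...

x=43.569252 y=0.047775

pitch radius r_p = m·N/2 = 1.393·67/2 = 46.665500
base radius r_b = r_p·cos α = 46.665500·cos 22.571° = 43.091138
roll angle φ = 8.559° = 0.14938273 rad
x = r_b·(cos φ + φ·sin φ) = 43.091138·(0.98886313 + 0.14938273·0.14882777) = 43.569252
y = r_b·(sin φ − φ·cos φ) = 43.091138·(0.14882777 − 0.14938273·0.98886313) = 0.047775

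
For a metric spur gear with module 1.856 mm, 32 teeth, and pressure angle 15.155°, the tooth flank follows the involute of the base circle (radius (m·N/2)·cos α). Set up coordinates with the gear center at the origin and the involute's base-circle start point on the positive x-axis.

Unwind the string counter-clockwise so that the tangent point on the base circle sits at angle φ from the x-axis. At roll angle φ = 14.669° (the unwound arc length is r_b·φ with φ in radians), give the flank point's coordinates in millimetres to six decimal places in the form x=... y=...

x=29.587299 y=0.159290

pitch radius r_p = m·N/2 = 1.856·32/2 = 29.696000
base radius r_b = r_p·cos α = 29.696000·cos 15.155° = 28.663236
roll angle φ = 14.669° = 0.25602235 rad
x = r_b·(cos φ + φ·sin φ) = 28.663236·(0.96740491 + 0.25602235·0.25323457) = 29.587299
y = r_b·(sin φ − φ·cos φ) = 28.663236·(0.25323457 − 0.25602235·0.96740491) = 0.159290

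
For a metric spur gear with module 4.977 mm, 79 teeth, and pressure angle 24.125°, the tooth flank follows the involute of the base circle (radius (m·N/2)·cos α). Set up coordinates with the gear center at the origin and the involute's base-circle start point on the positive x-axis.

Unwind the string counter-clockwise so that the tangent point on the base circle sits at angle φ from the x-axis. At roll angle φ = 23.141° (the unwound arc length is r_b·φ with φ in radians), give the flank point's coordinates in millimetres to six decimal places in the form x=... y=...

x=193.462920 y=3.876395

pitch radius r_p = m·N/2 = 4.977·79/2 = 196.591500
base radius r_b = r_p·cos α = 196.591500·cos 24.125° = 179.420397
roll angle φ = 23.141° = 0.40388664 rad
x = r_b·(cos φ + φ·sin φ) = 179.420397·(0.91954051 + 0.40388664·0.39299523) = 193.462920
y = r_b·(sin φ − φ·cos φ) = 179.420397·(0.39299523 − 0.40388664·0.91954051) = 3.876395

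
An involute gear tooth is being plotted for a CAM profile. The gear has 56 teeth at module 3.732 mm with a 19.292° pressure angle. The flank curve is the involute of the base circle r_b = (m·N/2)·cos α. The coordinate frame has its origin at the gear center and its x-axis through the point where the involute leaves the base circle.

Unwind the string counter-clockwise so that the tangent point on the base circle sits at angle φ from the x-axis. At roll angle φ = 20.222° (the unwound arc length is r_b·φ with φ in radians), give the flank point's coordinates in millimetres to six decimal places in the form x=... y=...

pitch radius r_p = m·N/2 = 3.732·56/2 = 104.496000
base radius r_b = r_p·cos α = 104.496000·cos 19.292° = 98.628246
roll angle φ = 20.222° = 0.35294048 rad
x = r_b·(cos φ + φ·sin φ) = 98.628246·(0.93836037 + 0.35294048·0.34565853) = 104.581176
y = r_b·(sin φ − φ·cos φ) = 98.628246·(0.34565853 − 0.35294048·0.93836037) = 1.427463

x=104.581176 y=1.427463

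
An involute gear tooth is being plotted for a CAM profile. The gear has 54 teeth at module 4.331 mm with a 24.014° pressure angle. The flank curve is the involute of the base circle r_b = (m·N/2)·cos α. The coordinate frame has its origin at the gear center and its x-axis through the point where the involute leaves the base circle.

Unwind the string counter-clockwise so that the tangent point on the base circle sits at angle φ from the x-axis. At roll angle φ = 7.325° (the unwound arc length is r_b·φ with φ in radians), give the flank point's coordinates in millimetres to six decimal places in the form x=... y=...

x=107.684997 y=0.074278

pitch radius r_p = m·N/2 = 4.331·54/2 = 116.937000
base radius r_b = r_p·cos α = 116.937000·cos 24.014° = 106.815640
roll angle φ = 7.325° = 0.12784537 rad
x = r_b·(cos φ + φ·sin φ) = 106.815640·(0.99183891 + 0.12784537·0.12749739) = 107.684997
y = r_b·(sin φ − φ·cos φ) = 106.815640·(0.12749739 − 0.12784537·0.99183891) = 0.074278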